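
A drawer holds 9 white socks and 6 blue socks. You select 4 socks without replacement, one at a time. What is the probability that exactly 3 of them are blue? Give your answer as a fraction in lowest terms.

12/91

One ordering (blue drawn first) has probability 6/15 × 5/14 × 4/13 × 9/12 = 1080/32760 = 3/91.
There are C(4,3) = 4 such orderings, each equally likely, so P = 4 × 3/91 = 12/91.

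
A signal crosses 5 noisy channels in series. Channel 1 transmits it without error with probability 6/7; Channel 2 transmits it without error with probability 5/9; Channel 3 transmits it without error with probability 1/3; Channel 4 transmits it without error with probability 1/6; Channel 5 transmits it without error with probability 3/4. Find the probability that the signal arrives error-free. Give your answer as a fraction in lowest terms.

5/252

The events are sequential, so multiply the conditional probabilities:
P = 6/7 × 5/9 × 1/3 × 1/6 × 3/4 = 90/4536 = 5/252.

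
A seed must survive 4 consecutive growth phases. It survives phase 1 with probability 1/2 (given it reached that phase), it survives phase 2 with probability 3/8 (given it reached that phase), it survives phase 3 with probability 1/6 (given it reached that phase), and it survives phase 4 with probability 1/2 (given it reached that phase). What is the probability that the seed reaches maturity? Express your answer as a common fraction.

Multiplying along the chain,
P = 1/2 × 3/8 × 1/6 × 1/2 = 3/192 = 1/64.

1/64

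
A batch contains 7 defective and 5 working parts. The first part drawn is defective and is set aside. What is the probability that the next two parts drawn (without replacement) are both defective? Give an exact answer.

3/11

With the first part removed, 6 defective remain out of 11.
P = 6/11 × 5/10 = 30/110 = 3/11.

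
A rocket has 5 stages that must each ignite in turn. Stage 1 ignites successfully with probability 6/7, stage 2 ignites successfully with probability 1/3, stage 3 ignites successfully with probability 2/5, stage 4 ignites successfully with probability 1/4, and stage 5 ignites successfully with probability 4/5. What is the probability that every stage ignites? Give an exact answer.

4/175

The events are sequential, so multiply the conditional probabilities:
P = 6/7 × 1/3 × 2/5 × 1/4 × 4/5 = 48/2100 = 4/175.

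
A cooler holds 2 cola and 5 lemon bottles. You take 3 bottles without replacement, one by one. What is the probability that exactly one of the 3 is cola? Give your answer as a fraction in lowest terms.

4/7

One ordering (cola drawn first) has probability 2/7 × 5/6 × 4/5 = 40/210 = 4/21.
There are C(3,1) = 3 such orderings, each equally likely, so P = 3 × 4/21 = 4/7.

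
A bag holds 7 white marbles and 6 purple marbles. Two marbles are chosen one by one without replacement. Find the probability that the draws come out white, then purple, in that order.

Each draw changes the counts, so multiply the conditional probabilities along the sequence:
P = 7/13 × 6/12 = 42/156 = 7/26.

7/26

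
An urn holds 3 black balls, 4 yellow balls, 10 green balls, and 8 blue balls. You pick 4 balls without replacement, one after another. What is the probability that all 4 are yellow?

1/12650

P(every draw is yellow) = 4/25 × 3/24 × 2/23 × 1/22 = 24/303600 = 1/12650.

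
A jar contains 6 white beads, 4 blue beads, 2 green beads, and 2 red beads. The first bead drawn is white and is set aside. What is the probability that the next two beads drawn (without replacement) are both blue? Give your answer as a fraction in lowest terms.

1/13

With the first bead removed, 4 blue remain out of 13.
P = 4/13 × 3/12 = 12/156 = 1/13.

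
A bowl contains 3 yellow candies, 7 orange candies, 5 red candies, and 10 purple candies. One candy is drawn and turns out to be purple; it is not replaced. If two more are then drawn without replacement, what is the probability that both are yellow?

1/92

With the first candy removed, 3 yellow remain out of 24.
P = 3/24 × 2/23 = 6/552 = 1/92.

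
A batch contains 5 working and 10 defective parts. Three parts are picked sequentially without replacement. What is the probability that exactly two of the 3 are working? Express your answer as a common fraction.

20/91

One ordering (working drawn first) has probability 5/15 × 4/14 × 10/13 = 200/2730 = 20/273.
There are C(3,2) = 3 such orderings, each equally likely, so P = 3 × 20/273 = 20/91.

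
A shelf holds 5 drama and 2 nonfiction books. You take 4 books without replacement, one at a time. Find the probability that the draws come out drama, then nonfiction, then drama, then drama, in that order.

Each draw changes the counts, so multiply the conditional probabilities along the sequence:
P = 5/7 × 2/6 × 4/5 × 3/4 = 120/840 = 1/7.

1/7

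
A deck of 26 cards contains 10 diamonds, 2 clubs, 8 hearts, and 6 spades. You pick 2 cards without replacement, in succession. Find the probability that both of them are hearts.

P(every draw is a heart) = 8/26 × 7/25 = 56/650 = 28/325.

28/325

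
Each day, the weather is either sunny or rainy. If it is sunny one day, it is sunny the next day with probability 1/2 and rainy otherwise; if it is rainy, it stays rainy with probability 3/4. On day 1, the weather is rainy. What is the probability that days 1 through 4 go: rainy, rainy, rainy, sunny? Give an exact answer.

9/64

Day 1 is given. For each transition, use the conditional probability from the current state:
P(rainy | rainy) = 3/4; P(rainy | rainy) = 3/4; P(sunny | rainy) = 1/4.
P = 3/4 × 3/4 × 1/4 = 9/64.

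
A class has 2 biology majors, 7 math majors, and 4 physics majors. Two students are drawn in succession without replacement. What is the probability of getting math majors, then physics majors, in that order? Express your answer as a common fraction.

7/39

Each draw changes the counts, so multiply the conditional probabilities along the sequence:
P = 7/13 × 4/12 = 28/156 = 7/39.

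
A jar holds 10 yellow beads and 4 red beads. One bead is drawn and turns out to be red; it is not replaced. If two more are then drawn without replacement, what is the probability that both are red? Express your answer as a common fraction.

After the first draw, 3 of the remaining 13 beads are red.
P = 3/13 × 2/12 = 6/156 = 1/26.

1/26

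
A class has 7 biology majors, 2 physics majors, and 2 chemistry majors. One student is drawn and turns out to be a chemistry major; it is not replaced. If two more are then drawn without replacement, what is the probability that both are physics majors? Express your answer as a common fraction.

After the first draw, 2 of the remaining 10 students are physics majors.
P = 2/10 × 1/9 = 2/90 = 1/45.

1/45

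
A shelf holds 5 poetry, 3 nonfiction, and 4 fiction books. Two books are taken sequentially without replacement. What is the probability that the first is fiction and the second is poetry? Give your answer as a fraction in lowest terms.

Multiply the probability of each draw given the previous ones:
P = 4/12 × 5/11 = 20/132 = 5/33.

5/33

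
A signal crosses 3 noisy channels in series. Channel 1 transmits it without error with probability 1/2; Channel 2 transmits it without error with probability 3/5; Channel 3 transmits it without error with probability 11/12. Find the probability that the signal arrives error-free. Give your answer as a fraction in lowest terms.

11/40

Multiplying along the chain,
P = 1/2 × 3/5 × 11/12 = 33/120 = 11/40.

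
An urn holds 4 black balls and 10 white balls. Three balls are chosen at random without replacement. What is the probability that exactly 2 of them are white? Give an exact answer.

One ordering (white drawn first) has probability 10/14 × 9/13 × 4/12 = 360/2184 = 15/91.
There are C(3,2) = 3 such orderings, each equally likely, so P = 3 × 15/91 = 45/91.

45/91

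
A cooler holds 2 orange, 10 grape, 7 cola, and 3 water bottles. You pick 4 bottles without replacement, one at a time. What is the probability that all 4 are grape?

6/209

P(all grape) = 10/22 × 9/21 × 8/20 × 7/19 = 5040/175560 = 6/209.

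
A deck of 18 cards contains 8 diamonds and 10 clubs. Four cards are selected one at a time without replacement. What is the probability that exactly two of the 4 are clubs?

One ordering (clubs drawn first) has probability 10/18 × 9/17 × 8/16 × 7/15 = 5040/73440 = 7/102.
There are C(4,2) = 6 such orderings, each equally likely, so P = 6 × 7/102 = 7/17.

7/17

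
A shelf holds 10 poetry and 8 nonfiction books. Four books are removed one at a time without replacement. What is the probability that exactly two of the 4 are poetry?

7/17

One ordering (poetry drawn first) has probability 10/18 × 9/17 × 8/16 × 7/15 = 5040/73440 = 7/102.
There are C(4,2) = 6 such orderings, each equally likely, so P = 6 × 7/102 = 7/17.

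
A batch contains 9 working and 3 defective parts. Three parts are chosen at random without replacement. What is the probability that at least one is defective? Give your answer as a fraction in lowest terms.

34/55

P(no defective) = 9/12 × 8/11 × 7/10 = 504/1320 = 21/55.
P(at least one) = 1 − 21/55 = 34/55.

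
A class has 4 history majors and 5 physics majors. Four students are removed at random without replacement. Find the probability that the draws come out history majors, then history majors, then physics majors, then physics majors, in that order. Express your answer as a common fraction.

5/63

Multiply the probability of each draw given the previous ones:
P = 4/9 × 3/8 × 5/7 × 4/6 = 240/3024 = 5/63.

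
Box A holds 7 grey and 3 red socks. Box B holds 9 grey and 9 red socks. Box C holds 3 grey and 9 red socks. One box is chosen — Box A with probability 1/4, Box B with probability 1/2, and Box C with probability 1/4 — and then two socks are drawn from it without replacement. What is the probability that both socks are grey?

5513/22440

From Box A: P(both grey) = (7/10)(6/9) = 7/15.
From Box B: P(both grey) = (9/18)(8/17) = 4/17.
From Box C: P(both grey) = (3/12)(2/11) = 1/22.
Total probability = (1/4)(7/15) + (1/2)(4/17) + (1/4)(1/22) = 5513/22440.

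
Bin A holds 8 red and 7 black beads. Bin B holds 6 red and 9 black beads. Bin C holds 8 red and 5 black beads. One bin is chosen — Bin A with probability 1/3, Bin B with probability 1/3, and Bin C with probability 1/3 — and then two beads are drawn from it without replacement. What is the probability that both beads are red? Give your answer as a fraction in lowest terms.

From Bin A: P(both red) = (8/15)(7/14) = 4/15.
From Bin B: P(both red) = (6/15)(5/14) = 1/7.
From Bin C: P(both red) = (8/13)(7/12) = 14/39.
Total probability = (1/3)(4/15) + (1/3)(1/7) + (1/3)(14/39) = 1049/4095.

1049/4095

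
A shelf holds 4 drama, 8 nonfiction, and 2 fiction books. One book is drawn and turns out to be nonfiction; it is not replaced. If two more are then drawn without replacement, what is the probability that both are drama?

With the first book removed, 4 drama remain out of 13.
P = 4/13 × 3/12 = 12/156 = 1/13.

1/13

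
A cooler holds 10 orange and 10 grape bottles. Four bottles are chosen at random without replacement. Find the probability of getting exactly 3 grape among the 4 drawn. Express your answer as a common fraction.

80/323

One ordering (grape drawn first) has probability 10/20 × 9/19 × 8/18 × 10/17 = 7200/116280 = 20/323.
There are C(4,3) = 4 such orderings, each equally likely, so P = 4 × 20/323 = 80/323.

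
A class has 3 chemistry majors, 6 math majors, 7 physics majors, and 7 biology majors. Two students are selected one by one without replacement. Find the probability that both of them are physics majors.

P = 7/23 × 6/22 = 42/506 = 21/253.

21/253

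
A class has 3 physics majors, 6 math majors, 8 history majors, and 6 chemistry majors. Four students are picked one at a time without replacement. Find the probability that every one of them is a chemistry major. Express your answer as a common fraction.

3/1771

P(all chemistry majors) = 6/23 × 5/22 × 4/21 × 3/20 = 360/212520 = 3/1771.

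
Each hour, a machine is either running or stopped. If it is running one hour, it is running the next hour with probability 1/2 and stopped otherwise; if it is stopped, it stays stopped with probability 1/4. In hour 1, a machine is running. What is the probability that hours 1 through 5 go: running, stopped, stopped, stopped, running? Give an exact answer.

3/128

Hour 1 is given. For each transition, use the conditional probability from the current state:
P(stopped | running) = 1/2; P(stopped | stopped) = 1/4; P(stopped | stopped) = 1/4; P(running | stopped) = 3/4.
P = 1/2 × 1/4 × 1/4 × 3/4 = 3/128.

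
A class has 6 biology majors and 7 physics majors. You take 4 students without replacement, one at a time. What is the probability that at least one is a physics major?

P(no physics majors) = 6/13 × 5/12 × 4/11 × 3/10 = 360/17160 = 3/143.
P(at least one) = 1 − 3/143 = 140/143.

140/143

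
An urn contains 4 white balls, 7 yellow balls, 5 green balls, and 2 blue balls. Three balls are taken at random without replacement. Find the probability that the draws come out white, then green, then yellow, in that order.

35/1224

Multiply the probability of each draw given the previous ones:
P = 4/18 × 5/17 × 7/16 = 140/4896 = 35/1224.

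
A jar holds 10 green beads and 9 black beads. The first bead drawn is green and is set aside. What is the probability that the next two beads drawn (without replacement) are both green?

With the first bead removed, 9 green remain out of 18.
P = 9/18 × 8/17 = 72/306 = 4/17.

4/17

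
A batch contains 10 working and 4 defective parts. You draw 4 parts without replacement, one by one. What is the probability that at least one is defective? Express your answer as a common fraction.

P(no defective) = 10/14 × 9/13 × 8/12 × 7/11 = 5040/24024 = 30/143.
P(at least one) = 1 − 30/143 = 113/143.

113/143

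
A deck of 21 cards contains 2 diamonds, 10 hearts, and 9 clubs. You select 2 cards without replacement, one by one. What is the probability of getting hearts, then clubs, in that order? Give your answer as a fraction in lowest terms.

Chain rule:
P = 10/21 × 9/20 = 90/420 = 3/14.

3/14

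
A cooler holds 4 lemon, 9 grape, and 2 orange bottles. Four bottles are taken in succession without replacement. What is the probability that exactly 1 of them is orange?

One ordering (orange drawn first) has probability 2/15 × 13/14 × 12/13 × 11/12 = 3432/32760 = 11/105.
There are C(4,1) = 4 such orderings, each equally likely, so P = 4 × 11/105 = 44/105.

44/105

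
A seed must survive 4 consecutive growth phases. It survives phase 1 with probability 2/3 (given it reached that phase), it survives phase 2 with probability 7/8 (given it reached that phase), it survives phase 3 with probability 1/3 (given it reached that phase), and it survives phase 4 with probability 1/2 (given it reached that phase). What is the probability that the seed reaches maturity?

7/72

The events are sequential, so multiply the conditional probabilities:
P = 2/3 × 7/8 × 1/3 × 1/2 = 14/144 = 7/72.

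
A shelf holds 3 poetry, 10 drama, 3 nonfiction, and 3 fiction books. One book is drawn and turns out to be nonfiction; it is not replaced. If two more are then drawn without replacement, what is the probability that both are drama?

5/17

With the first book removed, 10 drama remain out of 18.
P = 10/18 × 9/17 = 90/306 = 5/17.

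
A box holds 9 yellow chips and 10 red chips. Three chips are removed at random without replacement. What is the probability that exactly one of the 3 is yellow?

135/323

One ordering (yellow drawn first) has probability 9/19 × 10/18 × 9/17 = 810/5814 = 45/323.
There are C(3,1) = 3 such orderings, each equally likely, so P = 3 × 45/323 = 135/323.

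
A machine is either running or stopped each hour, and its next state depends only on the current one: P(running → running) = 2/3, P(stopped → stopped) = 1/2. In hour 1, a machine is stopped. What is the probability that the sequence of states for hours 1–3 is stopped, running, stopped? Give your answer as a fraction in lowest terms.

Hour 1 is given. For each transition, use the conditional probability from the current state:
P(running | stopped) = 1/2; P(stopped | running) = 1/3.
P = 1/2 × 1/3 = 1/6.

1/6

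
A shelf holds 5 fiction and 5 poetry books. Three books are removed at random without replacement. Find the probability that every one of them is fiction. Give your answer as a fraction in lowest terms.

1/12

P(all fiction) = 5/10 × 4/9 × 3/8 = 60/720 = 1/12.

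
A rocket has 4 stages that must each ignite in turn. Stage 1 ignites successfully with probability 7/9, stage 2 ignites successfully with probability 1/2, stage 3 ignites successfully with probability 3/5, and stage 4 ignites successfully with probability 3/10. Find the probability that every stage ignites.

7/100

The events are sequential, so multiply the conditional probabilities:
P = 7/9 × 1/2 × 3/5 × 3/10 = 63/900 = 7/100.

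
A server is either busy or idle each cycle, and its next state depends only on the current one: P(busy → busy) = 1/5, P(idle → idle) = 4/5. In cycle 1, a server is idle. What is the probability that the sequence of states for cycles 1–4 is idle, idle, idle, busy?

Cycle 1 is given. For each transition, use the conditional probability from the current state:
P(idle | idle) = 4/5; P(idle | idle) = 4/5; P(busy | idle) = 1/5.
P = 4/5 × 4/5 × 1/5 = 16/125.

16/125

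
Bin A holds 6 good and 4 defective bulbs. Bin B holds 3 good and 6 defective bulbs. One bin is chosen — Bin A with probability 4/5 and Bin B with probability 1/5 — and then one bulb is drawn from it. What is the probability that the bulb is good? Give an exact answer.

From Bin A: P(good) = 6/10.
From Bin B: P(good) = 3/9.
Total probability = (4/5)(6/10) + (1/5)(3/9) = 41/75.

41/75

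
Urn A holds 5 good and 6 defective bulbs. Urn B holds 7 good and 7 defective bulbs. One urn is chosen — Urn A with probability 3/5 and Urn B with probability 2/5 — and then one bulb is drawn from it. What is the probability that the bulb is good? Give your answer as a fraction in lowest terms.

From Urn A: P(good) = 5/11.
From Urn B: P(good) = 7/14.
Total probability = (3/5)(5/11) + (2/5)(7/14) = 26/55.

26/55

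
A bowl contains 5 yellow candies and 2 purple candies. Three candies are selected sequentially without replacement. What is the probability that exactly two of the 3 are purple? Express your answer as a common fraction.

One ordering (purple drawn first) has probability 2/7 × 1/6 × 5/5 = 10/210 = 1/21.
There are C(3,2) = 3 such orderings, each equally likely, so P = 3 × 1/21 = 1/7.

1/7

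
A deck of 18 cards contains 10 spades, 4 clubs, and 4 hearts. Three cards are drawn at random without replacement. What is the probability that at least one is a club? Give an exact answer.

P(no clubs) = 14/18 × 13/17 × 12/16 = 2184/4896 = 91/204.
P(at least one) = 1 − 91/204 = 113/204.

113/204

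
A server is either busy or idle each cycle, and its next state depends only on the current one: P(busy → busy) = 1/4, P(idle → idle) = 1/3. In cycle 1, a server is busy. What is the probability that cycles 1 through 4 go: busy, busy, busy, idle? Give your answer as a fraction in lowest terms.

Cycle 1 is given. For each transition, use the conditional probability from the current state:
P(busy | busy) = 1/4; P(busy | busy) = 1/4; P(idle | busy) = 3/4.
P = 1/4 × 1/4 × 3/4 = 3/64.

3/64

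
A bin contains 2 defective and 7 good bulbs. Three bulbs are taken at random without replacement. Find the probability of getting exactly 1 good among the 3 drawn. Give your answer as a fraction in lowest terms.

One ordering (good drawn first) has probability 7/9 × 2/8 × 1/7 = 14/504 = 1/36.
There are C(3,1) = 3 such orderings, each equally likely, so P = 3 × 1/36 = 1/12.

1/12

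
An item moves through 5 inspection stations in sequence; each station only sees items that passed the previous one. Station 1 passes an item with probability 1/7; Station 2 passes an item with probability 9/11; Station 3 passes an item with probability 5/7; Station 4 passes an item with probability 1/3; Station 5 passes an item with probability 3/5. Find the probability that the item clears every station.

9/539

Multiplying along the chain,
P = 1/7 × 9/11 × 5/7 × 1/3 × 3/5 = 135/8085 = 9/539.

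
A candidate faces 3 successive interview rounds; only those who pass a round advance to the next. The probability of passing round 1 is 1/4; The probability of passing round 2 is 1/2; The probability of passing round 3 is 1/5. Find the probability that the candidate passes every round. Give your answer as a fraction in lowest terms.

1/40

Multiplying along the chain,
P = 1/4 × 1/2 × 1/5 = 1/40.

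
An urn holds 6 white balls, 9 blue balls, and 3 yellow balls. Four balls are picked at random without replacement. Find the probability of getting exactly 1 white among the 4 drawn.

22/51

One ordering (white drawn first) has probability 6/18 × 12/17 × 11/16 × 10/15 = 7920/73440 = 11/102.
There are C(4,1) = 4 such orderings, each equally likely, so P = 4 × 11/102 = 22/51.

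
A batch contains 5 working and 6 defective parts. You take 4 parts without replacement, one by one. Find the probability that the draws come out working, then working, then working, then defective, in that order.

Chain rule:
P = 5/11 × 4/10 × 3/9 × 6/8 = 360/7920 = 1/22.

1/22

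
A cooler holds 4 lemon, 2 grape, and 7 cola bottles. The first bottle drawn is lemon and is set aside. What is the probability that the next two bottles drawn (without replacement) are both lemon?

1/22

After the first draw, 3 of the remaining 12 bottles are lemon.
P = 3/12 × 2/11 = 6/132 = 1/22.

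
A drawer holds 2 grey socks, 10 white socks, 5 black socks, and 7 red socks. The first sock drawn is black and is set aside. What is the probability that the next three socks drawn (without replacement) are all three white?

After the first draw, 10 of the remaining 23 socks are white.
P = 10/23 × 9/22 × 8/21 = 720/10626 = 120/1771.

120/1771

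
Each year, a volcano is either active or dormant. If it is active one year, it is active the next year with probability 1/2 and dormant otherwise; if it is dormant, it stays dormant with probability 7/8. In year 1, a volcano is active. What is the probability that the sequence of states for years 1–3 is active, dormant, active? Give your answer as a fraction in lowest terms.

Year 1 is given. For each transition, use the conditional probability from the current state:
P(dormant | active) = 1/2; P(active | dormant) = 1/8.
P = 1/2 × 1/8 = 1/16.

1/16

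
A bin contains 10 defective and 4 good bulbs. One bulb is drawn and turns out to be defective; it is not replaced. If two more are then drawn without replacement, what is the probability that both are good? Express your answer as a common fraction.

With the first bulb removed, 4 good remain out of 13.
P = 4/13 × 3/12 = 12/156 = 1/13.

1/13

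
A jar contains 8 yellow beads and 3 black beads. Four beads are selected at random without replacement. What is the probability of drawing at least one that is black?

P(no black) = 8/11 × 7/10 × 6/9 × 5/8 = 1680/7920 = 7/33.
P(at least one) = 1 − 7/33 = 26/33.

26/33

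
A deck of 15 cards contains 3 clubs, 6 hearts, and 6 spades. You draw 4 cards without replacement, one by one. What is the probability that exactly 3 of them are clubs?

One ordering (clubs drawn first) has probability 3/15 × 2/14 × 1/13 × 12/12 = 72/32760 = 1/455.
There are C(4,3) = 4 such orderings, each equally likely, so P = 4 × 1/455 = 4/455.

4/455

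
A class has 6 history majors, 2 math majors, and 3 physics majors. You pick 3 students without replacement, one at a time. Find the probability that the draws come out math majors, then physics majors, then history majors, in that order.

Chain rule:
P = 2/11 × 3/10 × 6/9 = 36/990 = 2/55.

2/55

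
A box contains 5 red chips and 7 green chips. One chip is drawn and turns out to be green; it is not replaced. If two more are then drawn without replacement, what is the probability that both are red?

After the first draw, 5 of the remaining 11 chips are red.
P = 5/11 × 4/10 = 20/110 = 2/11.

2/11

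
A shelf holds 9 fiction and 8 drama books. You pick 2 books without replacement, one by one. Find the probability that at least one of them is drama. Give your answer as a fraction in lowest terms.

25/34

P(no drama) = 9/17 × 8/16 = 72/272 = 9/34.
P(at least one) = 1 − 9/34 = 25/34.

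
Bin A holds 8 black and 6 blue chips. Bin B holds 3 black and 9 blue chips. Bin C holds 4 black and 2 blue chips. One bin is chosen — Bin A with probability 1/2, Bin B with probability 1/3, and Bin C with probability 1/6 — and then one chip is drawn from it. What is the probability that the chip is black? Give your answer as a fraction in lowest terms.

121/252

From Bin A: P(black) = 8/14.
From Bin B: P(black) = 3/12.
From Bin C: P(black) = 4/6.
Total probability = (1/2)(8/14) + (1/3)(3/12) + (1/6)(4/6) = 121/252.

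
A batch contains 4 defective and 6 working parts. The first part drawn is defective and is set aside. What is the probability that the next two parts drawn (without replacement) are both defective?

After the first draw, 3 of the remaining 9 parts are defective.
P = 3/9 × 2/8 = 6/72 = 1/12.

1/12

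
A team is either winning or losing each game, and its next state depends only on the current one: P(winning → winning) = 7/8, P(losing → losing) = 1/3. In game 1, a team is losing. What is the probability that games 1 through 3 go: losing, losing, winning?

2/9

Game 1 is given. For each transition, use the conditional probability from the current state:
P(losing | losing) = 1/3; P(winning | losing) = 2/3.
P = 1/3 × 2/3 = 2/9.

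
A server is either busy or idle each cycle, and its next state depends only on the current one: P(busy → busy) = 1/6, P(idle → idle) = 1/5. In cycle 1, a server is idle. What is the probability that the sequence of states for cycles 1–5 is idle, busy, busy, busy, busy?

Cycle 1 is given. For each transition, use the conditional probability from the current state:
P(busy | idle) = 4/5; P(busy | busy) = 1/6; P(busy | busy) = 1/6; P(busy | busy) = 1/6.
P = 4/5 × 1/6 × 1/6 × 1/6 = 4/1080 = 1/270.

1/270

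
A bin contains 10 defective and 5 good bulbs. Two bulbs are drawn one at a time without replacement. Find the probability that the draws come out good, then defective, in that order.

Each draw changes the counts, so multiply the conditional probabilities along the sequence:
P = 5/15 × 10/14 = 50/210 = 5/21.

5/21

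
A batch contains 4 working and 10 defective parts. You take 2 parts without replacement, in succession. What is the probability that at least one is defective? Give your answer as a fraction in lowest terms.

85/91

P(no defective) = 4/14 × 3/13 = 12/182 = 6/91.
P(at least one) = 1 − 6/91 = 85/91.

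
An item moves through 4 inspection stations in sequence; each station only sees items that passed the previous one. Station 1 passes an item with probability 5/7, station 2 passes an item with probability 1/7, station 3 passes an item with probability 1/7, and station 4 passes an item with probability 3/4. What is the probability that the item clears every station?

The events are sequential, so multiply the conditional probabilities:
P = 5/7 × 1/7 × 1/7 × 3/4 = 15/1372.

15/1372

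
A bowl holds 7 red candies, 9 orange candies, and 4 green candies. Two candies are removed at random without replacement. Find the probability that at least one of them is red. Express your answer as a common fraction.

P(no red) = 13/20 × 12/19 = 156/380 = 39/95.
P(at least one) = 1 − 39/95 = 56/95.

56/95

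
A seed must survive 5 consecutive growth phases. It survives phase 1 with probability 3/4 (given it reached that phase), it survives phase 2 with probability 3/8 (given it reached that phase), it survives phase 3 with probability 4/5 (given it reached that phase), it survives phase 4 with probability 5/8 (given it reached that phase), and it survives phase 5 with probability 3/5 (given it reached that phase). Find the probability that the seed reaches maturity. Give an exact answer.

Each stage is reached only if all earlier stages succeed, so
P = 3/4 × 3/8 × 4/5 × 5/8 × 3/5 = 540/6400 = 27/320.

27/320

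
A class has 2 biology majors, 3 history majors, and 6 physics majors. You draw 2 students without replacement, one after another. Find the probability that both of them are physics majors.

3/11

P = 6/11 × 5/10 = 30/110 = 3/11.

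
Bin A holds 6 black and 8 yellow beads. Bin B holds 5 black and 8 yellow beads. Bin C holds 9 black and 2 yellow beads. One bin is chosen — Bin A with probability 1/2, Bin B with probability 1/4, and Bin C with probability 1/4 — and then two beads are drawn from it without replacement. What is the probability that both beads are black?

16703/60060

From Bin A: P(both black) = (6/14)(5/13) = 15/91.
From Bin B: P(both black) = (5/13)(4/12) = 5/39.
From Bin C: P(both black) = (9/11)(8/10) = 36/55.
Total probability = (1/2)(15/91) + (1/4)(5/39) + (1/4)(36/55) = 16703/60060.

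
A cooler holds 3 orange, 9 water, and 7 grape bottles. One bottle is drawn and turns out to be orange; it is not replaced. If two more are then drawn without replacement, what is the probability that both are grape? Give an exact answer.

7/51

After the first draw, 7 of the remaining 18 bottles are grape.
P = 7/18 × 6/17 = 42/306 = 7/51.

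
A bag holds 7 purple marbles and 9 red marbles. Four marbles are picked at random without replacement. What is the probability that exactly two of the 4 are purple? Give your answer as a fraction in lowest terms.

One ordering (purple drawn first) has probability 7/16 × 6/15 × 9/14 × 8/13 = 3024/43680 = 9/130.
There are C(4,2) = 6 such orderings, each equally likely, so P = 6 × 9/130 = 27/65.

27/65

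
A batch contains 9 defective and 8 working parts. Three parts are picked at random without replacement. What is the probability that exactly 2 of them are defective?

One ordering (defective drawn first) has probability 9/17 × 8/16 × 8/15 = 576/4080 = 12/85.
There are C(3,2) = 3 such orderings, each equally likely, so P = 3 × 12/85 = 36/85.

36/85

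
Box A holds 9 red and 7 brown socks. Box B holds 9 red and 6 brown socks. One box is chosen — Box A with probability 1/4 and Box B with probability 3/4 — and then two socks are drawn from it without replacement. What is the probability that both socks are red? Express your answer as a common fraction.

From Box A: P(both red) = (9/16)(8/15) = 3/10.
From Box B: P(both red) = (9/15)(8/14) = 12/35.
Total probability = (1/4)(3/10) + (3/4)(12/35) = 93/280.

93/280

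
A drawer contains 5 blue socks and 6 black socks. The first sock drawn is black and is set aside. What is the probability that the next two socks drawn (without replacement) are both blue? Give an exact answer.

2/9

With the first sock removed, 5 blue remain out of 10.
P = 5/10 × 4/9 = 20/90 = 2/9.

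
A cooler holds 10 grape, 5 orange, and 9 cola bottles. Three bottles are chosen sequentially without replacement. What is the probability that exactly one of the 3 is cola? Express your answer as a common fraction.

One ordering (cola drawn first) has probability 9/24 × 15/23 × 14/22 = 1890/12144 = 315/2024.
There are C(3,1) = 3 such orderings, each equally likely, so P = 3 × 315/2024 = 945/2024.

945/2024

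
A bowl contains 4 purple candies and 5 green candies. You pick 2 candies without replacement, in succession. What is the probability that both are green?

P(every draw is green) = 5/9 × 4/8 = 20/72 = 5/18.

5/18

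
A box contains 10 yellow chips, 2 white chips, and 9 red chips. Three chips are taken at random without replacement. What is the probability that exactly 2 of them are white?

1/70

One ordering (white drawn first) has probability 2/21 × 1/20 × 19/19 = 38/7980 = 1/210.
There are C(3,2) = 3 such orderings, each equally likely, so P = 3 × 1/210 = 1/70.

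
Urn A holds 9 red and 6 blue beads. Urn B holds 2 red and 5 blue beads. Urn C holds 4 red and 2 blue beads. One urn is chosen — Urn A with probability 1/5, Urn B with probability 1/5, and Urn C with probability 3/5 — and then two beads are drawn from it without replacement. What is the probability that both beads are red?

167/525

From Urn A: P(both red) = (9/15)(8/14) = 12/35.
From Urn B: P(both red) = (2/7)(1/6) = 1/21.
From Urn C: P(both red) = (4/6)(3/5) = 2/5.
Total probability = (1/5)(12/35) + (1/5)(1/21) + (3/5)(2/5) = 167/525.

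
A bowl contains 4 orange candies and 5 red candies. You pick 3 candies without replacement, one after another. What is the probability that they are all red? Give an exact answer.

5/42

P(every draw is red) = 5/9 × 4/8 × 3/7 = 60/504 = 5/42.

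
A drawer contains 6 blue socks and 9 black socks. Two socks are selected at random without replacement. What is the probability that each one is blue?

1/7

P = 6/15 × 5/14 = 30/210 = 1/7.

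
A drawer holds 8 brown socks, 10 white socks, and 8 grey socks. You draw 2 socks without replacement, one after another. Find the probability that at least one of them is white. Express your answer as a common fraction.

P(no white) = 16/26 × 15/25 = 240/650 = 24/65.
P(at least one) = 1 − 24/65 = 41/65.

41/65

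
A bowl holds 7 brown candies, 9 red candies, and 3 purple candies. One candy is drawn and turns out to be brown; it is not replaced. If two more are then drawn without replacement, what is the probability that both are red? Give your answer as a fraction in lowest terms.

4/17

With the first candy removed, 9 red remain out of 18.
P = 9/18 × 8/17 = 72/306 = 4/17.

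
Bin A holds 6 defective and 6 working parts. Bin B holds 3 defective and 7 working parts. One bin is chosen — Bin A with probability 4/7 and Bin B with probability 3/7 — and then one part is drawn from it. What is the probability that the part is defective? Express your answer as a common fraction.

29/70

From Bin A: P(defective) = 6/12.
From Bin B: P(defective) = 3/10.
Total probability = (4/7)(6/12) + (3/7)(3/10) = 29/70.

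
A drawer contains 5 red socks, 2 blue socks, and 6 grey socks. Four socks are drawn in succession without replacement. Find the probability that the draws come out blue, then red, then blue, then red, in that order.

1/429

Each draw changes the counts, so multiply the conditional probabilities along the sequence:
P = 2/13 × 5/12 × 1/11 × 4/10 = 40/17160 = 1/429.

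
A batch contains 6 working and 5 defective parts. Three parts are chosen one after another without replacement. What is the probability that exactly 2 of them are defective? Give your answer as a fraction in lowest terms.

One ordering (defective drawn first) has probability 5/11 × 4/10 × 6/9 = 120/990 = 4/33.
There are C(3,2) = 3 such orderings, each equally likely, so P = 3 × 4/33 = 4/11.

4/11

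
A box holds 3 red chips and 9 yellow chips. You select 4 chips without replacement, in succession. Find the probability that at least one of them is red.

P(no red) = 9/12 × 8/11 × 7/10 × 6/9 = 3024/11880 = 14/55.
P(at least one) = 1 − 14/55 = 41/55.

41/55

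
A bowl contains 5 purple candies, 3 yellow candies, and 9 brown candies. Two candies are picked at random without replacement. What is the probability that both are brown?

P(every draw is brown) = 9/17 × 8/16 = 72/272 = 9/34.

9/34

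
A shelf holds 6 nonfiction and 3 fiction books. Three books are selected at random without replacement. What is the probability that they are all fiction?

1/84

P(all fiction) = 3/9 × 2/8 × 1/7 = 6/504 = 1/84.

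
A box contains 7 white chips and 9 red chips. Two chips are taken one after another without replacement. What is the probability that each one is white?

7/40

P(all white) = 7/16 × 6/15 = 42/240 = 7/40.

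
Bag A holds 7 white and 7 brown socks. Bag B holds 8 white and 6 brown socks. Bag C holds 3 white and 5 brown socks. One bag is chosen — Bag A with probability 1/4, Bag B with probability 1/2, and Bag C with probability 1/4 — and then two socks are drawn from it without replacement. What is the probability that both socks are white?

347/1456

From Bag A: P(both white) = (7/14)(6/13) = 3/13.
From Bag B: P(both white) = (8/14)(7/13) = 4/13.
From Bag C: P(both white) = (3/8)(2/7) = 3/28.
Total probability = (1/4)(3/13) + (1/2)(4/13) + (1/4)(3/28) = 347/1456.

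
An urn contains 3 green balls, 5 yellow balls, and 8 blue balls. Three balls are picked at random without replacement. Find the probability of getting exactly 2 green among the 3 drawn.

39/560

One ordering (green drawn first) has probability 3/16 × 2/15 × 13/14 = 78/3360 = 13/560.
There are C(3,2) = 3 such orderings, each equally likely, so P = 3 × 13/560 = 39/560.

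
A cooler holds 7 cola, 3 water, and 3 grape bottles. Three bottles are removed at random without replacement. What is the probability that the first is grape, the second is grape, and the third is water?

3/286

Chain rule:
P = 3/13 × 2/12 × 3/11 = 18/1716 = 3/286.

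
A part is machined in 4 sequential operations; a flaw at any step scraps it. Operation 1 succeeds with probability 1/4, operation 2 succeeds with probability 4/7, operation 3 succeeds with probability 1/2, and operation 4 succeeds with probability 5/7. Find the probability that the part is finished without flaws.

5/98

Each stage is reached only if all earlier stages succeed, so
P = 1/4 × 4/7 × 1/2 × 5/7 = 20/392 = 5/98.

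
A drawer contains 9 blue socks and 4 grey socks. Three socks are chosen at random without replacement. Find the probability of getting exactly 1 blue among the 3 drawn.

27/143

One ordering (blue drawn first) has probability 9/13 × 4/12 × 3/11 = 108/1716 = 9/143.
There are C(3,1) = 3 such orderings, each equally likely, so P = 3 × 9/143 = 27/143.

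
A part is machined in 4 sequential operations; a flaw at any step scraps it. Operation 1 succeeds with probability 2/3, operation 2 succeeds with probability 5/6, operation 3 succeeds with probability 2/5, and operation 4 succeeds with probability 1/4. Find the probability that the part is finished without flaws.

Multiplying along the chain,
P = 2/3 × 5/6 × 2/5 × 1/4 = 20/360 = 1/18.

1/18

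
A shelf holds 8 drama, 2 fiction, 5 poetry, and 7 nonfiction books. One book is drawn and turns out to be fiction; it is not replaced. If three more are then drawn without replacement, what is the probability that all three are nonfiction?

1/38

After the first draw, 7 of the remaining 21 books are nonfiction.
P = 7/21 × 6/20 × 5/19 = 210/7980 = 1/38.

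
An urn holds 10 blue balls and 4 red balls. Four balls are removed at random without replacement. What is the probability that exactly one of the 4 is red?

One ordering (red drawn first) has probability 4/14 × 10/13 × 9/12 × 8/11 = 2880/24024 = 120/1001.
There are C(4,1) = 4 such orderings, each equally likely, so P = 4 × 120/1001 = 480/1001.

480/1001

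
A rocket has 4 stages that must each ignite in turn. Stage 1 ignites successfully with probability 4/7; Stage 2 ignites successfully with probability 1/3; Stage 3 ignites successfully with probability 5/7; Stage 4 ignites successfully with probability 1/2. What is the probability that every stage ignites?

The events are sequential, so multiply the conditional probabilities:
P = 4/7 × 1/3 × 5/7 × 1/2 = 20/294 = 10/147.

10/147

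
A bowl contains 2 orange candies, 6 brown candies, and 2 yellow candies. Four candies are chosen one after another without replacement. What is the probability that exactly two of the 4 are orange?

One ordering (orange drawn first) has probability 2/10 × 1/9 × 8/8 × 7/7 = 112/5040 = 1/45.
There are C(4,2) = 6 such orderings, each equally likely, so P = 6 × 1/45 = 2/15.

2/15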